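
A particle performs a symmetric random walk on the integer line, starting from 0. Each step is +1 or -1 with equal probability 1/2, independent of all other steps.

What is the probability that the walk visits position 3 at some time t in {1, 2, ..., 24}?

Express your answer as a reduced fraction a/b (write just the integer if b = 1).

Answer: 2270193/4194304

Derivation:
Count via complement. Let g(t,s) = #length-t paths at position s with S_1..S_t all ≠ 3.
g(t,s) = g(t-1,s-1) + g(t-1,s+1) for s ≠ 3; g(t,3) = 0.
t=0: g(0,0)=1
t=1: g(1,-1)=1 g(1,1)=1
t=2: g(2,-2)=1 g(2,0)=2 g(2,2)=1
t=3: g(3,-3)=1 g(3,-1)=3 g(3,1)=3
t=4: g(4,-4)=1 g(4,-2)=4 g(4,0)=6 g(4,2)=3
t=5: g(5,-5)=1 g(5,-3)=5 g(5,-1)=10 g(5,1)=9
t=6: g(6,-6)=1 g(6,-4)=6 g(6,-2)=15 g(6,0)=19 g(6,2)=9
t=7: g(7,-7)=1 g(7,-5)=7 g(7,-3)=21 g(7,-1)=34 g(7,1)=28
t=8: g(8,-8)=1 g(8,-6)=8 g(8,-4)=28 g(8,-2)=55 g(8,0)=62 g(8,2)=28
t=9: g(9,-9)=1 g(9,-7)=9 g(9,-5)=36 g(9,-3)=83 g(9,-1)=117 g(9,1)=90
t=10: g(10,-10)=1 g(10,-8)=10 g(10,-6)=45 g(10,-4)=119 g(10,-2)=200 g(10,0)=207 g(10,2)=90
t=11: g(11,-11)=1 g(11,-9)=11 g(11,-7)=55 g(11,-5)=164 g(11,-3)=319 g(11,-1)=407 g(11,1)=297
t=12: g(12,-12)=1 g(12,-10)=12 g(12,-8)=66 g(12,-6)=219 g(12,-4)=483 g(12,-2)=726 g(12,0)=704 g(12,2)=297
t=13: g(13,-13)=1 g(13,-11)=13 g(13,-9)=78 g(13,-7)=285 g(13,-5)=702 g(13,-3)=1209 g(13,-1)=1430 g(13,1)=1001
t=14: g(14,-14)=1 g(14,-12)=14 g(14,-10)=91 g(14,-8)=363 g(14,-6)=987 g(14,-4)=1911 g(14,-2)=2639 g(14,0)=2431 g(14,2)=1001
t=15: g(15,-15)=1 g(15,-13)=15 g(15,-11)=105 g(15,-9)=454 g(15,-7)=1350 g(15,-5)=2898 g(15,-3)=4550 g(15,-1)=5070 g(15,1)=3432
t=16: g(16,-16)=1 g(16,-14)=16 g(16,-12)=120 g(16,-10)=559 g(16,-8)=1804 g(16,-6)=4248 g(16,-4)=7448 g(16,-2)=9620 g(16,0)=8502 g(16,2)=3432
t=17: g(17,-17)=1 g(17,-15)=17 g(17,-13)=136 g(17,-11)=679 g(17,-9)=2363 g(17,-7)=6052 g(17,-5)=11696 g(17,-3)=17068 g(17,-1)=18122 g(17,1)=11934
t=18: g(18,-18)=1 g(18,-16)=18 g(18,-14)=153 g(18,-12)=815 g(18,-10)=3042 g(18,-8)=8415 g(18,-6)=17748 g(18,-4)=28764 g(18,-2)=35190 g(18,0)=30056 g(18,2)=11934
t=19: g(19,-19)=1 g(19,-17)=19 g(19,-15)=171 g(19,-13)=968 g(19,-11)=3857 g(19,-9)=11457 g(19,-7)=26163 g(19,-5)=46512 g(19,-3)=63954 g(19,-1)=65246 g(19,1)=41990
t=20: g(20,-20)=1 g(20,-18)=20 g(20,-16)=190 g(20,-14)=1139 g(20,-12)=4825 g(20,-10)=15314 g(20,-8)=37620 g(20,-6)=72675 g(20,-4)=110466 g(20,-2)=129200 g(20,0)=107236 g(20,2)=41990
t=21: g(21,-21)=1 g(21,-19)=21 g(21,-17)=210 g(21,-15)=1329 g(21,-13)=5964 g(21,-11)=20139 g(21,-9)=52934 g(21,-7)=110295 g(21,-5)=183141 g(21,-3)=239666 g(21,-1)=236436 g(21,1)=149226
t=22: g(22,-22)=1 g(22,-20)=22 g(22,-18)=231 g(22,-16)=1539 g(22,-14)=7293 g(22,-12)=26103 g(22,-10)=73073 g(22,-8)=163229 g(22,-6)=293436 g(22,-4)=422807 g(22,-2)=476102 g(22,0)=385662 g(22,2)=149226
t=23: g(23,-23)=1 g(23,-21)=23 g(23,-19)=253 g(23,-17)=1770 g(23,-15)=8832 g(23,-13)=33396 g(23,-11)=99176 g(23,-9)=236302 g(23,-7)=456665 g(23,-5)=716243 g(23,-3)=898909 g(23,-1)=861764 g(23,1)=534888
t=24: g(24,-24)=1 g(24,-22)=24 g(24,-20)=276 g(24,-18)=2023 g(24,-16)=10602 g(24,-14)=42228 g(24,-12)=132572 g(24,-10)=335478 g(24,-8)=692967 g(24,-6)=1172908 g(24,-4)=1615152 g(24,-2)=1760673 g(24,0)=1396652 g(24,2)=534888
Paths never hitting 3: Σ_s g(24,s) = 7696444
Paths hitting 3: 2^24 - 7696444 = 9080772
P = 9080772/16777216 = 2270193/4194304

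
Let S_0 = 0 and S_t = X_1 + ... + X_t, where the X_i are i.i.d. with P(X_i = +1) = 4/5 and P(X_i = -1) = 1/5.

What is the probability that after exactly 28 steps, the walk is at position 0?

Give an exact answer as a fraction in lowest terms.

Answer: 430748712566784/1490116119384765625

Derivation:
To be at 0 after 28 steps: need exactly 14 steps of +1 and 14 of -1.
Number of such sequences: C(28,14) = 40116600
Each has probability (4/5)^14 · (1/5)^14 = 268435456/37252902984619140625
P = 40116600 · 268435456/37252902984619140625 = 430748712566784/1490116119384765625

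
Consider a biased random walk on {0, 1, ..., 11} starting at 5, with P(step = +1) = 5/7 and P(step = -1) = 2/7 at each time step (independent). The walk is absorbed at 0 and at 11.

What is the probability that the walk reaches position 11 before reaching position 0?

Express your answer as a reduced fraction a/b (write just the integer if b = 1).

Answer: 16109375/16275359

Derivation:
Biased walk: p = 5/7, q = 2/7, r = q/p = 2/5
Gambler's ruin: P(hit 11 before 0 | start at 5) = (1 - r^a)/(1 - r^N)
r^5 = 32/3125; r^11 = 2048/48828125
P = (1 - 32/3125) / (1 - 2048/48828125) = 3093/3125 / 48826077/48828125 = 16109375/16275359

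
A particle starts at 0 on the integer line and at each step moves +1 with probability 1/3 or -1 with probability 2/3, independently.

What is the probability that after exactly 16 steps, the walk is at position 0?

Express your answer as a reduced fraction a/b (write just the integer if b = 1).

To be at 0 after 16 steps: need exactly 8 steps of +1 and 8 of -1.
Number of such sequences: C(16,8) = 12870
Each has probability (1/3)^8 · (2/3)^8 = 256/43046721
P = 12870 · 256/43046721 = 366080/4782969

Answer: 366080/4782969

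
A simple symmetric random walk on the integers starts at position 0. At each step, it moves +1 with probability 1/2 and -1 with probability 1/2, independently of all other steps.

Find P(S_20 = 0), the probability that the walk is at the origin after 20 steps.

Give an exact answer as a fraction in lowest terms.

To return to 0 after 20 steps: need exactly 10 steps of +1 and 10 of -1.
Favorable paths: C(20,10) = 184756
Total paths: 2^20 = 1048576
P = 184756/1048576 = 46189/262144

Answer: 46189/262144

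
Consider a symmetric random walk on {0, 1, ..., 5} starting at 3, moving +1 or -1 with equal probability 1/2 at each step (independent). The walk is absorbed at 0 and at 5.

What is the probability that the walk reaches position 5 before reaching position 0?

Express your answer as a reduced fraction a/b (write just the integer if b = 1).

Answer: 3/5

Derivation:
Symmetric walk (p = 1/2): the harmonic-function argument gives P(hit 5 before 0 | start at 3) = a/N.
P = 3/5 = 3/5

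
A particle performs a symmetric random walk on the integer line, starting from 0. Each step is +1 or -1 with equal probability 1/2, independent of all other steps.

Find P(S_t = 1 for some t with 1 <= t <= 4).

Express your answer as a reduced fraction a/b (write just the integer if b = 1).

Count via complement. Let g(t,s) = #length-t paths at position s with S_1..S_t all ≠ 1.
g(t,s) = g(t-1,s-1) + g(t-1,s+1) for s ≠ 1; g(t,1) = 0.
t=0: g(0,0)=1
t=1: g(1,-1)=1
t=2: g(2,-2)=1 g(2,0)=1
t=3: g(3,-3)=1 g(3,-1)=2
t=4: g(4,-4)=1 g(4,-2)=3 g(4,0)=2
Paths never hitting 1: Σ_s g(4,s) = 6
Paths hitting 1: 2^4 - 6 = 10
P = 10/16 = 5/8

Answer: 5/8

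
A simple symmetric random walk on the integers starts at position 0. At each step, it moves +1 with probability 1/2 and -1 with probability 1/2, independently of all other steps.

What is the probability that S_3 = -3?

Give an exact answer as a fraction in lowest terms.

To reach position -3 after 3 steps: need 0 steps of +1 and 3 of -1.
Favorable paths: C(3,0) = 1
Total paths: 2^3 = 8
P = 1/8 = 1/8

Answer: 1/8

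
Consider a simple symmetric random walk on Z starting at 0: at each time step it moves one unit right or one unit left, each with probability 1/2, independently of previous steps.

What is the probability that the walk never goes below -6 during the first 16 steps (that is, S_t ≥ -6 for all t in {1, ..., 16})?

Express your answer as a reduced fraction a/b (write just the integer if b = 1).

Answer: 30251/32768

Derivation:
Let f(t,s) = #length-t paths at position s with S_1..S_t all ≥ -6.
f(t,s) = f(t-1,s-1) + f(t-1,s+1) for s ≥ -6; f(t,s) = 0 for s < -6.
t=0: f(0,0)=1
t=1: f(1,-1)=1 f(1,1)=1
t=2: f(2,-2)=1 f(2,0)=2 f(2,2)=1
t=3: f(3,-3)=1 f(3,-1)=3 f(3,1)=3 f(3,3)=1
t=4: f(4,-4)=1 f(4,-2)=4 f(4,0)=6 f(4,2)=4 f(4,4)=1
t=5: f(5,-5)=1 f(5,-3)=5 f(5,-1)=10 f(5,1)=10 f(5,3)=5 f(5,5)=1
t=6: f(6,-6)=1 f(6,-4)=6 f(6,-2)=15 f(6,0)=20 f(6,2)=15 f(6,4)=6 f(6,6)=1
t=7: f(7,-5)=7 f(7,-3)=21 f(7,-1)=35 f(7,1)=35 f(7,3)=21 f(7,5)=7 f(7,7)=1
t=8: f(8,-6)=7 f(8,-4)=28 f(8,-2)=56 f(8,0)=70 f(8,2)=56 f(8,4)=28 f(8,6)=8 f(8,8)=1
t=9: f(9,-5)=35 f(9,-3)=84 f(9,-1)=126 f(9,1)=126 f(9,3)=84 f(9,5)=36 f(9,7)=9 f(9,9)=1
t=10: f(10,-6)=35 f(10,-4)=119 f(10,-2)=210 f(10,0)=252 f(10,2)=210 f(10,4)=120 f(10,6)=45 f(10,8)=10 f(10,10)=1
t=11: f(11,-5)=154 f(11,-3)=329 f(11,-1)=462 f(11,1)=462 f(11,3)=330 f(11,5)=165 f(11,7)=55 f(11,9)=11 f(11,11)=1
t=12: f(12,-6)=154 f(12,-4)=483 f(12,-2)=791 f(12,0)=924 f(12,2)=792 f(12,4)=495 f(12,6)=220 f(12,8)=66 f(12,10)=12 f(12,12)=1
t=13: f(13,-5)=637 f(13,-3)=1274 f(13,-1)=1715 f(13,1)=1716 f(13,3)=1287 f(13,5)=715 f(13,7)=286 f(13,9)=78 f(13,11)=13 f(13,13)=1
t=14: f(14,-6)=637 f(14,-4)=1911 f(14,-2)=2989 f(14,0)=3431 f(14,2)=3003 f(14,4)=2002 f(14,6)=1001 f(14,8)=364 f(14,10)=91 f(14,12)=14 f(14,14)=1
t=15: f(15,-5)=2548 f(15,-3)=4900 f(15,-1)=6420 f(15,1)=6434 f(15,3)=5005 f(15,5)=3003 f(15,7)=1365 f(15,9)=455 f(15,11)=105 f(15,13)=15 f(15,15)=1
t=16: f(16,-6)=2548 f(16,-4)=7448 f(16,-2)=11320 f(16,0)=12854 f(16,2)=11439 f(16,4)=8008 f(16,6)=4368 f(16,8)=1820 f(16,10)=560 f(16,12)=120 f(16,14)=16 f(16,16)=1
Σ_s f(16,s) = 60502
P = 60502/65536 = 30251/32768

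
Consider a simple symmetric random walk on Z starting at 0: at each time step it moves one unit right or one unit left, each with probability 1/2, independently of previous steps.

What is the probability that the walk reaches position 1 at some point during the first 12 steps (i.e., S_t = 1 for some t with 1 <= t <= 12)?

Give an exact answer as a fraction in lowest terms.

Count via complement. Let g(t,s) = #length-t paths at position s with S_1..S_t all ≠ 1.
g(t,s) = g(t-1,s-1) + g(t-1,s+1) for s ≠ 1; g(t,1) = 0.
t=0: g(0,0)=1
t=1: g(1,-1)=1
t=2: g(2,-2)=1 g(2,0)=1
t=3: g(3,-3)=1 g(3,-1)=2
t=4: g(4,-4)=1 g(4,-2)=3 g(4,0)=2
t=5: g(5,-5)=1 g(5,-3)=4 g(5,-1)=5
t=6: g(6,-6)=1 g(6,-4)=5 g(6,-2)=9 g(6,0)=5
t=7: g(7,-7)=1 g(7,-5)=6 g(7,-3)=14 g(7,-1)=14
t=8: g(8,-8)=1 g(8,-6)=7 g(8,-4)=20 g(8,-2)=28 g(8,0)=14
t=9: g(9,-9)=1 g(9,-7)=8 g(9,-5)=27 g(9,-3)=48 g(9,-1)=42
t=10: g(10,-10)=1 g(10,-8)=9 g(10,-6)=35 g(10,-4)=75 g(10,-2)=90 g(10,0)=42
t=11: g(11,-11)=1 g(11,-9)=10 g(11,-7)=44 g(11,-5)=110 g(11,-3)=165 g(11,-1)=132
t=12: g(12,-12)=1 g(12,-10)=11 g(12,-8)=54 g(12,-6)=154 g(12,-4)=275 g(12,-2)=297 g(12,0)=132
Paths never hitting 1: Σ_s g(12,s) = 924
Paths hitting 1: 2^12 - 924 = 3172
P = 3172/4096 = 793/1024

Answer: 793/1024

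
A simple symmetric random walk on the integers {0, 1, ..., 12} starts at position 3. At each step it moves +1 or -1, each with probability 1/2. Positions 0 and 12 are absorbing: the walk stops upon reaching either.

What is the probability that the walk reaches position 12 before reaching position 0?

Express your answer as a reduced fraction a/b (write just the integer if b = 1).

Answer: 1/4

Derivation:
Symmetric walk (p = 1/2): the harmonic-function argument gives P(hit 12 before 0 | start at 3) = a/N.
P = 3/12 = 1/4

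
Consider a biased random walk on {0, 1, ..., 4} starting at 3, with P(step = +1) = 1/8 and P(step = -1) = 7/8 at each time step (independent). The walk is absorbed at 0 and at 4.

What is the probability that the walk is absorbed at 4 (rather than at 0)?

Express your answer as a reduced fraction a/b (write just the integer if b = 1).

Biased walk: p = 1/8, q = 7/8, r = q/p = 7
Gambler's ruin: P(hit 4 before 0 | start at 3) = (1 - r^a)/(1 - r^N)
r^3 = 343; r^4 = 2401
P = (1 - 343) / (1 - 2401) = -342 / -2400 = 57/400

Answer: 57/400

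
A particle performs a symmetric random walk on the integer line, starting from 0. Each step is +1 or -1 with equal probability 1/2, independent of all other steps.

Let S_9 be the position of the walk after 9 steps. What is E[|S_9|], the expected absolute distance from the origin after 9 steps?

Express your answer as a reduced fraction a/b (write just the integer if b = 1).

S_9 takes values m ≡ 1 (mod 2) with |m| ≤ 9; P(S_9=m) = C(9,(9+m)/2)/2^9.
Total paths: 2^9 = 512
Distribution: P(S=-9)=1/512, P(S=-7)=9/512, P(S=-5)=36/512, P(S=-3)=84/512, P(S=-1)=126/512, P(S=1)=126/512, P(S=3)=84/512, P(S=5)=36/512, P(S=7)=9/512, P(S=9)=1/512
E[|S_9|] = Σ_m |m|·P(S_9=m) = 1260/512 = 315/128

Answer: 315/128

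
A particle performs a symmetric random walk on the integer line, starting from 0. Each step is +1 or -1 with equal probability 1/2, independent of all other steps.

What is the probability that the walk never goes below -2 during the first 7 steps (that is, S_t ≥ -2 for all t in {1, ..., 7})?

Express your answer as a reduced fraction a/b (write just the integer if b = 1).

Answer: 91/128

Derivation:
Let f(t,s) = #length-t paths at position s with S_1..S_t all ≥ -2.
f(t,s) = f(t-1,s-1) + f(t-1,s+1) for s ≥ -2; f(t,s) = 0 for s < -2.
t=0: f(0,0)=1
t=1: f(1,-1)=1 f(1,1)=1
t=2: f(2,-2)=1 f(2,0)=2 f(2,2)=1
t=3: f(3,-1)=3 f(3,1)=3 f(3,3)=1
t=4: f(4,-2)=3 f(4,0)=6 f(4,2)=4 f(4,4)=1
t=5: f(5,-1)=9 f(5,1)=10 f(5,3)=5 f(5,5)=1
t=6: f(6,-2)=9 f(6,0)=19 f(6,2)=15 f(6,4)=6 f(6,6)=1
t=7: f(7,-1)=28 f(7,1)=34 f(7,3)=21 f(7,5)=7 f(7,7)=1
Σ_s f(7,s) = 91
P = 91/128 = 91/128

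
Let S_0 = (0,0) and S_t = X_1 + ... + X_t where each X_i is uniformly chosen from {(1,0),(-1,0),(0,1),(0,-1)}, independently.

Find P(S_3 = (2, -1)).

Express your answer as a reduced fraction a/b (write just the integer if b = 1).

Answer: 3/64

Derivation:
Let h be the number of horizontal steps (so 3-h are vertical). To end at (2,-1) need (h+2)/2 right-steps and ((3-h)-1)/2 up-steps.
Sum over h with 2 ≤ h ≤ 2, h ≡ 0 (mod 2), 3-h ≡ 1 (mod 2):
h=2: C(3,2)·C(2,2)·C(1,0) = 3·1·1 = 3
Total favorable: 3
Total paths: 4^3 = 64
P = 3/64 = 3/64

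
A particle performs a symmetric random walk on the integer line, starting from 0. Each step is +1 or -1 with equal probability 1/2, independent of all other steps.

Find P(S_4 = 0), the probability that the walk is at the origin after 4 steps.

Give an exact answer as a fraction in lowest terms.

Answer: 3/8

Derivation:
To return to 0 after 4 steps: need exactly 2 steps of +1 and 2 of -1.
Favorable paths: C(4,2) = 6
Total paths: 2^4 = 16
P = 6/16 = 3/8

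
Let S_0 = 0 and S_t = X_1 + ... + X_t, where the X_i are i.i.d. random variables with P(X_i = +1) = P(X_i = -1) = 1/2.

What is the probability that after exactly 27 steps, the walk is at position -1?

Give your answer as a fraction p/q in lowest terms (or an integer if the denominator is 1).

Answer: 5014575/33554432

Derivation:
To reach position -1 after 27 steps: need 13 steps of +1 and 14 of -1.
Favorable paths: C(27,13) = 20058300
Total paths: 2^27 = 134217728
P = 20058300/134217728 = 5014575/33554432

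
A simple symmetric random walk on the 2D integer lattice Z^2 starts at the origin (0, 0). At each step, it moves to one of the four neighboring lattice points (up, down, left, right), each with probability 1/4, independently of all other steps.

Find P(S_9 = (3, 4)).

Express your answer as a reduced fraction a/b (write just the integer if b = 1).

Answer: 567/131072

Derivation:
Let h be the number of horizontal steps (so 9-h are vertical). To end at (3,4) need (h+3)/2 right-steps and ((9-h)+4)/2 up-steps.
Sum over h with 3 ≤ h ≤ 5, h ≡ 1 (mod 2), 9-h ≡ 0 (mod 2):
h=3: C(9,3)·C(3,3)·C(6,5) = 84·1·6 = 504
h=5: C(9,5)·C(5,4)·C(4,4) = 126·5·1 = 630
Total favorable: 1134
Total paths: 4^9 = 262144
P = 1134/262144 = 567/131072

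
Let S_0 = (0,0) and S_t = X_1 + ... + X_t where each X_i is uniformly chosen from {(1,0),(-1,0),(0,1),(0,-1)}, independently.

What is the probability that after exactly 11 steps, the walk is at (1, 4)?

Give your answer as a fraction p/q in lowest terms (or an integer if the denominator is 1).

Answer: 27225/2097152

Derivation:
Let h be the number of horizontal steps (so 11-h are vertical). To end at (1,4) need (h+1)/2 right-steps and ((11-h)+4)/2 up-steps.
Sum over h with 1 ≤ h ≤ 7, h ≡ 1 (mod 2), 11-h ≡ 0 (mod 2):
h=1: C(11,1)·C(1,1)·C(10,7) = 11·1·120 = 1320
h=3: C(11,3)·C(3,2)·C(8,6) = 165·3·28 = 13860
h=5: C(11,5)·C(5,3)·C(6,5) = 462·10·6 = 27720
h=7: C(11,7)·C(7,4)·C(4,4) = 330·35·1 = 11550
Total favorable: 54450
Total paths: 4^11 = 4194304
P = 54450/4194304 = 27225/2097152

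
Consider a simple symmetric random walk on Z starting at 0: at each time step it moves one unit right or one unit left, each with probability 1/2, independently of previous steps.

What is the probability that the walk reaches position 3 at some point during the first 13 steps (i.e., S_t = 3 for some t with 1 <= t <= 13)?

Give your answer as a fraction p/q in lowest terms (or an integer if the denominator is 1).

Count via complement. Let g(t,s) = #length-t paths at position s with S_1..S_t all ≠ 3.
g(t,s) = g(t-1,s-1) + g(t-1,s+1) for s ≠ 3; g(t,3) = 0.
t=0: g(0,0)=1
t=1: g(1,-1)=1 g(1,1)=1
t=2: g(2,-2)=1 g(2,0)=2 g(2,2)=1
t=3: g(3,-3)=1 g(3,-1)=3 g(3,1)=3
t=4: g(4,-4)=1 g(4,-2)=4 g(4,0)=6 g(4,2)=3
t=5: g(5,-5)=1 g(5,-3)=5 g(5,-1)=10 g(5,1)=9
t=6: g(6,-6)=1 g(6,-4)=6 g(6,-2)=15 g(6,0)=19 g(6,2)=9
t=7: g(7,-7)=1 g(7,-5)=7 g(7,-3)=21 g(7,-1)=34 g(7,1)=28
t=8: g(8,-8)=1 g(8,-6)=8 g(8,-4)=28 g(8,-2)=55 g(8,0)=62 g(8,2)=28
t=9: g(9,-9)=1 g(9,-7)=9 g(9,-5)=36 g(9,-3)=83 g(9,-1)=117 g(9,1)=90
t=10: g(10,-10)=1 g(10,-8)=10 g(10,-6)=45 g(10,-4)=119 g(10,-2)=200 g(10,0)=207 g(10,2)=90
t=11: g(11,-11)=1 g(11,-9)=11 g(11,-7)=55 g(11,-5)=164 g(11,-3)=319 g(11,-1)=407 g(11,1)=297
t=12: g(12,-12)=1 g(12,-10)=12 g(12,-8)=66 g(12,-6)=219 g(12,-4)=483 g(12,-2)=726 g(12,0)=704 g(12,2)=297
t=13: g(13,-13)=1 g(13,-11)=13 g(13,-9)=78 g(13,-7)=285 g(13,-5)=702 g(13,-3)=1209 g(13,-1)=1430 g(13,1)=1001
Paths never hitting 3: Σ_s g(13,s) = 4719
Paths hitting 3: 2^13 - 4719 = 3473
P = 3473/8192 = 3473/8192

Answer: 3473/8192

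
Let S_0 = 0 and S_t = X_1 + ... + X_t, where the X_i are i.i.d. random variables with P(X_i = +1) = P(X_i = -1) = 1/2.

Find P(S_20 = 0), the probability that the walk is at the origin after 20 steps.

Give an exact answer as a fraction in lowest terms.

To return to 0 after 20 steps: need exactly 10 steps of +1 and 10 of -1.
Favorable paths: C(20,10) = 184756
Total paths: 2^20 = 1048576
P = 184756/1048576 = 46189/262144

Answer: 46189/262144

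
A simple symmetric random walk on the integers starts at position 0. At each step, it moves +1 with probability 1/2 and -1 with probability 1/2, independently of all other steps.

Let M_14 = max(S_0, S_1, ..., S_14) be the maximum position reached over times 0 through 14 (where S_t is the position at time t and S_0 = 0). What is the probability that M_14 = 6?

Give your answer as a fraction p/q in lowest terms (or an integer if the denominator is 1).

Let M_14 = max(S_0,...,S_14). Use the reflection principle: for j ≥ 1, #{paths with M_14 ≥ j} = #{S_14 ≥ j} + #{S_14 ≥ j+1}.
By reflection, #{M_14 ≥ 6} = #{S_14 ≥ 6} + #{S_14 ≥ 7} = 1471 + 470 = 1941.
#{M_14 ≥ 7} = #{S_14 ≥ 7} + #{S_14 ≥ 8} = 470 + 470 = 940.
#{M_14 = 6} = 1941 - 940 = 1001.
P(M_14 = 6) = 1001/16384 = 1001/16384

Answer: 1001/16384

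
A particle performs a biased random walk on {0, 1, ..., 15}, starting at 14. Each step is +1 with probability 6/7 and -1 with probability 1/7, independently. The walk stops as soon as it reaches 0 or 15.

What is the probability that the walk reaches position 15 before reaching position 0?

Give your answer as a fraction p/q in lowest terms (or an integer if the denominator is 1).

Answer: 94036996914/94036996915

Derivation:
Biased walk: p = 6/7, q = 1/7, r = q/p = 1/6
Gambler's ruin: P(hit 15 before 0 | start at 14) = (1 - r^a)/(1 - r^N)
r^14 = 1/78364164096; r^15 = 1/470184984576
P = (1 - 1/78364164096) / (1 - 1/470184984576) = 78364164095/78364164096 / 470184984575/470184984576 = 94036996914/94036996915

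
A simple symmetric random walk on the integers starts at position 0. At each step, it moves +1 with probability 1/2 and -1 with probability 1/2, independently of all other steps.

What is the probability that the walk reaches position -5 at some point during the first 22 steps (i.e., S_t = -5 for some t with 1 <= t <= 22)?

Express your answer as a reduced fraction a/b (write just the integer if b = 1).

Answer: 300185/1048576

Derivation:
Count via complement. Let g(t,s) = #length-t paths at position s with S_1..S_t all ≠ -5.
g(t,s) = g(t-1,s-1) + g(t-1,s+1) for s ≠ -5; g(t,-5) = 0.
t=0: g(0,0)=1
t=1: g(1,-1)=1 g(1,1)=1
t=2: g(2,-2)=1 g(2,0)=2 g(2,2)=1
t=3: g(3,-3)=1 g(3,-1)=3 g(3,1)=3 g(3,3)=1
t=4: g(4,-4)=1 g(4,-2)=4 g(4,0)=6 g(4,2)=4 g(4,4)=1
t=5: g(5,-3)=5 g(5,-1)=10 g(5,1)=10 g(5,3)=5 g(5,5)=1
t=6: g(6,-4)=5 g(6,-2)=15 g(6,0)=20 g(6,2)=15 g(6,4)=6 g(6,6)=1
t=7: g(7,-3)=20 g(7,-1)=35 g(7,1)=35 g(7,3)=21 g(7,5)=7 g(7,7)=1
t=8: g(8,-4)=20 g(8,-2)=55 g(8,0)=70 g(8,2)=56 g(8,4)=28 g(8,6)=8 g(8,8)=1
t=9: g(9,-3)=75 g(9,-1)=125 g(9,1)=126 g(9,3)=84 g(9,5)=36 g(9,7)=9 g(9,9)=1
t=10: g(10,-4)=75 g(10,-2)=200 g(10,0)=251 g(10,2)=210 g(10,4)=120 g(10,6)=45 g(10,8)=10 g(10,10)=1
t=11: g(11,-3)=275 g(11,-1)=451 g(11,1)=461 g(11,3)=330 g(11,5)=165 g(11,7)=55 g(11,9)=11 g(11,11)=1
t=12: g(12,-4)=275 g(12,-2)=726 g(12,0)=912 g(12,2)=791 g(12,4)=495 g(12,6)=220 g(12,8)=66 g(12,10)=12 g(12,12)=1
t=13: g(13,-3)=1001 g(13,-1)=1638 g(13,1)=1703 g(13,3)=1286 g(13,5)=715 g(13,7)=286 g(13,9)=78 g(13,11)=13 g(13,13)=1
t=14: g(14,-4)=1001 g(14,-2)=2639 g(14,0)=3341 g(14,2)=2989 g(14,4)=2001 g(14,6)=1001 g(14,8)=364 g(14,10)=91 g(14,12)=14 g(14,14)=1
t=15: g(15,-3)=3640 g(15,-1)=5980 g(15,1)=6330 g(15,3)=4990 g(15,5)=3002 g(15,7)=1365 g(15,9)=455 g(15,11)=105 g(15,13)=15 g(15,15)=1
t=16: g(16,-4)=3640 g(16,-2)=9620 g(16,0)=12310 g(16,2)=11320 g(16,4)=7992 g(16,6)=4367 g(16,8)=1820 g(16,10)=560 g(16,12)=120 g(16,14)=16 g(16,16)=1
t=17: g(17,-3)=13260 g(17,-1)=21930 g(17,1)=23630 g(17,3)=19312 g(17,5)=12359 g(17,7)=6187 g(17,9)=2380 g(17,11)=680 g(17,13)=136 g(17,15)=17 g(17,17)=1
t=18: g(18,-4)=13260 g(18,-2)=35190 g(18,0)=45560 g(18,2)=42942 g(18,4)=31671 g(18,6)=18546 g(18,8)=8567 g(18,10)=3060 g(18,12)=816 g(18,14)=153 g(18,16)=18 g(18,18)=1
t=19: g(19,-3)=48450 g(19,-1)=80750 g(19,1)=88502 g(19,3)=74613 g(19,5)=50217 g(19,7)=27113 g(19,9)=11627 g(19,11)=3876 g(19,13)=969 g(19,15)=171 g(19,17)=19 g(19,19)=1
t=20: g(20,-4)=48450 g(20,-2)=129200 g(20,0)=169252 g(20,2)=163115 g(20,4)=124830 g(20,6)=77330 g(20,8)=38740 g(20,10)=15503 g(20,12)=4845 g(20,14)=1140 g(20,16)=190 g(20,18)=20 g(20,20)=1
t=21: g(21,-3)=177650 g(21,-1)=298452 g(21,1)=332367 g(21,3)=287945 g(21,5)=202160 g(21,7)=116070 g(21,9)=54243 g(21,11)=20348 g(21,13)=5985 g(21,15)=1330 g(21,17)=210 g(21,19)=21 g(21,21)=1
t=22: g(22,-4)=177650 g(22,-2)=476102 g(22,0)=630819 g(22,2)=620312 g(22,4)=490105 g(22,6)=318230 g(22,8)=170313 g(22,10)=74591 g(22,12)=26333 g(22,14)=7315 g(22,16)=1540 g(22,18)=231 g(22,20)=22 g(22,22)=1
Paths never hitting -5: Σ_s g(22,s) = 2993564
Paths hitting -5: 2^22 - 2993564 = 1200740
P = 1200740/4194304 = 300185/1048576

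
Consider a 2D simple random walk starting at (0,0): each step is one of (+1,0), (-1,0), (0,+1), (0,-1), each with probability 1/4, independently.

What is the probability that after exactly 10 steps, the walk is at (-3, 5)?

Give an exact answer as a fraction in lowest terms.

Let h be the number of horizontal steps (so 10-h are vertical). To end at (-3,5) need (h-3)/2 right-steps and ((10-h)+5)/2 up-steps.
Sum over h with 3 ≤ h ≤ 5, h ≡ 1 (mod 2), 10-h ≡ 1 (mod 2):
h=3: C(10,3)·C(3,0)·C(7,6) = 120·1·7 = 840
h=5: C(10,5)·C(5,1)·C(5,5) = 252·5·1 = 1260
Total favorable: 2100
Total paths: 4^10 = 1048576
P = 2100/1048576 = 525/262144

Answer: 525/262144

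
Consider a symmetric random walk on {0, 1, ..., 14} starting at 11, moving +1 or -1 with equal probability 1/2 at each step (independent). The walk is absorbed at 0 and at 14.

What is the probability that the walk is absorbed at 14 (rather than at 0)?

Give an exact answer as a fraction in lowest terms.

Answer: 11/14

Derivation:
Symmetric walk (p = 1/2): the harmonic-function argument gives P(hit 14 before 0 | start at 11) = a/N.
P = 11/14 = 11/14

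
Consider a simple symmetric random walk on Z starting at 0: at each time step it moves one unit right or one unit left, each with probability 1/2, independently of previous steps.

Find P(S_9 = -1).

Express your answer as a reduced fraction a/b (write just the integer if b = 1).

Answer: 63/256

Derivation:
To reach position -1 after 9 steps: need 4 steps of +1 and 5 of -1.
Favorable paths: C(9,4) = 126
Total paths: 2^9 = 512
P = 126/512 = 63/256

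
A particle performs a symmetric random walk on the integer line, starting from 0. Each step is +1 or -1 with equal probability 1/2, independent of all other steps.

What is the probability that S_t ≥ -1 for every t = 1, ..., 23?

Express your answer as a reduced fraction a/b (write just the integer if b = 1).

Let f(t,s) = #length-t paths at position s with S_1..S_t all ≥ -1.
f(t,s) = f(t-1,s-1) + f(t-1,s+1) for s ≥ -1; f(t,s) = 0 for s < -1.
t=0: f(0,0)=1
t=1: f(1,-1)=1 f(1,1)=1
t=2: f(2,0)=2 f(2,2)=1
t=3: f(3,-1)=2 f(3,1)=3 f(3,3)=1
t=4: f(4,0)=5 f(4,2)=4 f(4,4)=1
t=5: f(5,-1)=5 f(5,1)=9 f(5,3)=5 f(5,5)=1
t=6: f(6,0)=14 f(6,2)=14 f(6,4)=6 f(6,6)=1
t=7: f(7,-1)=14 f(7,1)=28 f(7,3)=20 f(7,5)=7 f(7,7)=1
t=8: f(8,0)=42 f(8,2)=48 f(8,4)=27 f(8,6)=8 f(8,8)=1
t=9: f(9,-1)=42 f(9,1)=90 f(9,3)=75 f(9,5)=35 f(9,7)=9 f(9,9)=1
t=10: f(10,0)=132 f(10,2)=165 f(10,4)=110 f(10,6)=44 f(10,8)=10 f(10,10)=1
t=11: f(11,-1)=132 f(11,1)=297 f(11,3)=275 f(11,5)=154 f(11,7)=54 f(11,9)=11 f(11,11)=1
t=12: f(12,0)=429 f(12,2)=572 f(12,4)=429 f(12,6)=208 f(12,8)=65 f(12,10)=12 f(12,12)=1
t=13: f(13,-1)=429 f(13,1)=1001 f(13,3)=1001 f(13,5)=637 f(13,7)=273 f(13,9)=77 f(13,11)=13 f(13,13)=1
t=14: f(14,0)=1430 f(14,2)=2002 f(14,4)=1638 f(14,6)=910 f(14,8)=350 f(14,10)=90 f(14,12)=14 f(14,14)=1
t=15: f(15,-1)=1430 f(15,1)=3432 f(15,3)=3640 f(15,5)=2548 f(15,7)=1260 f(15,9)=440 f(15,11)=104 f(15,13)=15 f(15,15)=1
t=16: f(16,0)=4862 f(16,2)=7072 f(16,4)=6188 f(16,6)=3808 f(16,8)=1700 f(16,10)=544 f(16,12)=119 f(16,14)=16 f(16,16)=1
t=17: f(17,-1)=4862 f(17,1)=11934 f(17,3)=13260 f(17,5)=9996 f(17,7)=5508 f(17,9)=2244 f(17,11)=663 f(17,13)=135 f(17,15)=17 f(17,17)=1
t=18: f(18,0)=16796 f(18,2)=25194 f(18,4)=23256 f(18,6)=15504 f(18,8)=7752 f(18,10)=2907 f(18,12)=798 f(18,14)=152 f(18,16)=18 f(18,18)=1
t=19: f(19,-1)=16796 f(19,1)=41990 f(19,3)=48450 f(19,5)=38760 f(19,7)=23256 f(19,9)=10659 f(19,11)=3705 f(19,13)=950 f(19,15)=170 f(19,17)=19 f(19,19)=1
t=20: f(20,0)=58786 f(20,2)=90440 f(20,4)=87210 f(20,6)=62016 f(20,8)=33915 f(20,10)=14364 f(20,12)=4655 f(20,14)=1120 f(20,16)=189 f(20,18)=20 f(20,20)=1
t=21: f(21,-1)=58786 f(21,1)=149226 f(21,3)=177650 f(21,5)=149226 f(21,7)=95931 f(21,9)=48279 f(21,11)=19019 f(21,13)=5775 f(21,15)=1309 f(21,17)=209 f(21,19)=21 f(21,21)=1
t=22: f(22,0)=208012 f(22,2)=326876 f(22,4)=326876 f(22,6)=245157 f(22,8)=144210 f(22,10)=67298 f(22,12)=24794 f(22,14)=7084 f(22,16)=1518 f(22,18)=230 f(22,20)=22 f(22,22)=1
t=23: f(23,-1)=208012 f(23,1)=534888 f(23,3)=653752 f(23,5)=572033 f(23,7)=389367 f(23,9)=211508 f(23,11)=92092 f(23,13)=31878 f(23,15)=8602 f(23,17)=1748 f(23,19)=252 f(23,21)=23 f(23,23)=1
Σ_s f(23,s) = 2704156
P = 2704156/8388608 = 676039/2097152

Answer: 676039/2097152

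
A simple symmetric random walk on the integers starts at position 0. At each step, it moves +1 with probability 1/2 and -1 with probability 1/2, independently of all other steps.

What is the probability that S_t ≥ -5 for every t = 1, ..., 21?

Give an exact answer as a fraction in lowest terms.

Answer: 106267/131072

Derivation:
Let f(t,s) = #length-t paths at position s with S_1..S_t all ≥ -5.
f(t,s) = f(t-1,s-1) + f(t-1,s+1) for s ≥ -5; f(t,s) = 0 for s < -5.
t=0: f(0,0)=1
t=1: f(1,-1)=1 f(1,1)=1
t=2: f(2,-2)=1 f(2,0)=2 f(2,2)=1
t=3: f(3,-3)=1 f(3,-1)=3 f(3,1)=3 f(3,3)=1
t=4: f(4,-4)=1 f(4,-2)=4 f(4,0)=6 f(4,2)=4 f(4,4)=1
t=5: f(5,-5)=1 f(5,-3)=5 f(5,-1)=10 f(5,1)=10 f(5,3)=5 f(5,5)=1
t=6: f(6,-4)=6 f(6,-2)=15 f(6,0)=20 f(6,2)=15 f(6,4)=6 f(6,6)=1
t=7: f(7,-5)=6 f(7,-3)=21 f(7,-1)=35 f(7,1)=35 f(7,3)=21 f(7,5)=7 f(7,7)=1
t=8: f(8,-4)=27 f(8,-2)=56 f(8,0)=70 f(8,2)=56 f(8,4)=28 f(8,6)=8 f(8,8)=1
t=9: f(9,-5)=27 f(9,-3)=83 f(9,-1)=126 f(9,1)=126 f(9,3)=84 f(9,5)=36 f(9,7)=9 f(9,9)=1
t=10: f(10,-4)=110 f(10,-2)=209 f(10,0)=252 f(10,2)=210 f(10,4)=120 f(10,6)=45 f(10,8)=10 f(10,10)=1
t=11: f(11,-5)=110 f(11,-3)=319 f(11,-1)=461 f(11,1)=462 f(11,3)=330 f(11,5)=165 f(11,7)=55 f(11,9)=11 f(11,11)=1
t=12: f(12,-4)=429 f(12,-2)=780 f(12,0)=923 f(12,2)=792 f(12,4)=495 f(12,6)=220 f(12,8)=66 f(12,10)=12 f(12,12)=1
t=13: f(13,-5)=429 f(13,-3)=1209 f(13,-1)=1703 f(13,1)=1715 f(13,3)=1287 f(13,5)=715 f(13,7)=286 f(13,9)=78 f(13,11)=13 f(13,13)=1
t=14: f(14,-4)=1638 f(14,-2)=2912 f(14,0)=3418 f(14,2)=3002 f(14,4)=2002 f(14,6)=1001 f(14,8)=364 f(14,10)=91 f(14,12)=14 f(14,14)=1
t=15: f(15,-5)=1638 f(15,-3)=4550 f(15,-1)=6330 f(15,1)=6420 f(15,3)=5004 f(15,5)=3003 f(15,7)=1365 f(15,9)=455 f(15,11)=105 f(15,13)=15 f(15,15)=1
t=16: f(16,-4)=6188 f(16,-2)=10880 f(16,0)=12750 f(16,2)=11424 f(16,4)=8007 f(16,6)=4368 f(16,8)=1820 f(16,10)=560 f(16,12)=120 f(16,14)=16 f(16,16)=1
t=17: f(17,-5)=6188 f(17,-3)=17068 f(17,-1)=23630 f(17,1)=24174 f(17,3)=19431 f(17,5)=12375 f(17,7)=6188 f(17,9)=2380 f(17,11)=680 f(17,13)=136 f(17,15)=17 f(17,17)=1
t=18: f(18,-4)=23256 f(18,-2)=40698 f(18,0)=47804 f(18,2)=43605 f(18,4)=31806 f(18,6)=18563 f(18,8)=8568 f(18,10)=3060 f(18,12)=816 f(18,14)=153 f(18,16)=18 f(18,18)=1
t=19: f(19,-5)=23256 f(19,-3)=63954 f(19,-1)=88502 f(19,1)=91409 f(19,3)=75411 f(19,5)=50369 f(19,7)=27131 f(19,9)=11628 f(19,11)=3876 f(19,13)=969 f(19,15)=171 f(19,17)=19 f(19,19)=1
t=20: f(20,-4)=87210 f(20,-2)=152456 f(20,0)=179911 f(20,2)=166820 f(20,4)=125780 f(20,6)=77500 f(20,8)=38759 f(20,10)=15504 f(20,12)=4845 f(20,14)=1140 f(20,16)=190 f(20,18)=20 f(20,20)=1
t=21: f(21,-5)=87210 f(21,-3)=239666 f(21,-1)=332367 f(21,1)=346731 f(21,3)=292600 f(21,5)=203280 f(21,7)=116259 f(21,9)=54263 f(21,11)=20349 f(21,13)=5985 f(21,15)=1330 f(21,17)=210 f(21,19)=21 f(21,21)=1
Σ_s f(21,s) = 1700272
P = 1700272/2097152 = 106267/131072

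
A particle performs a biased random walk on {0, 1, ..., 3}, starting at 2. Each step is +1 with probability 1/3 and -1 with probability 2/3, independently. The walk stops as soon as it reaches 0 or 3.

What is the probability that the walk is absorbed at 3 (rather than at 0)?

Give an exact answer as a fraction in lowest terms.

Biased walk: p = 1/3, q = 2/3, r = q/p = 2
Gambler's ruin: P(hit 3 before 0 | start at 2) = (1 - r^a)/(1 - r^N)
r^2 = 4; r^3 = 8
P = (1 - 4) / (1 - 8) = -3 / -7 = 3/7

Answer: 3/7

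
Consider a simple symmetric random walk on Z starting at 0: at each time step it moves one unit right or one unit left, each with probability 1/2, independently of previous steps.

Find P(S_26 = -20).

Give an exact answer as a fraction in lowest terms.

To reach position -20 after 26 steps: need 3 steps of +1 and 23 of -1.
Favorable paths: C(26,3) = 2600
Total paths: 2^26 = 67108864
P = 2600/67108864 = 325/8388608

Answer: 325/8388608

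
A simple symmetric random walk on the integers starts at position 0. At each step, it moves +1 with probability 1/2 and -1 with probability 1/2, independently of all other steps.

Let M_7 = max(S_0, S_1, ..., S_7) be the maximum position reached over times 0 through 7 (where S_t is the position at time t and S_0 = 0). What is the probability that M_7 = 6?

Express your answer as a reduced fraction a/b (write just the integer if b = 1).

Answer: 1/128

Derivation:
Let M_7 = max(S_0,...,S_7). Use the reflection principle: for j ≥ 1, #{paths with M_7 ≥ j} = #{S_7 ≥ j} + #{S_7 ≥ j+1}.
By reflection, #{M_7 ≥ 6} = #{S_7 ≥ 6} + #{S_7 ≥ 7} = 1 + 1 = 2.
#{M_7 ≥ 7} = #{S_7 ≥ 7} + #{S_7 ≥ 8} = 1 + 0 = 1.
#{M_7 = 6} = 2 - 1 = 1.
P(M_7 = 6) = 1/128 = 1/128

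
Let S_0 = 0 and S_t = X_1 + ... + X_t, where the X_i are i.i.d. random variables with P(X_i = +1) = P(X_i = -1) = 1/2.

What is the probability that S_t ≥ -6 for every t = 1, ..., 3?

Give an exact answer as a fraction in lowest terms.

Answer: 1

Derivation:
Let f(t,s) = #length-t paths at position s with S_1..S_t all ≥ -6.
f(t,s) = f(t-1,s-1) + f(t-1,s+1) for s ≥ -6; f(t,s) = 0 for s < -6.
t=0: f(0,0)=1
t=1: f(1,-1)=1 f(1,1)=1
t=2: f(2,-2)=1 f(2,0)=2 f(2,2)=1
t=3: f(3,-3)=1 f(3,-1)=3 f(3,1)=3 f(3,3)=1
Σ_s f(3,s) = 8
P = 8/8 = 1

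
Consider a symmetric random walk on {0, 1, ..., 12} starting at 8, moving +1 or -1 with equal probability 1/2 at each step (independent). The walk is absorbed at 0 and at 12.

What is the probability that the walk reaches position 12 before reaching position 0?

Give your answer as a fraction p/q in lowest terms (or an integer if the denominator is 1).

Symmetric walk (p = 1/2): the harmonic-function argument gives P(hit 12 before 0 | start at 8) = a/N.
P = 8/12 = 2/3

Answer: 2/3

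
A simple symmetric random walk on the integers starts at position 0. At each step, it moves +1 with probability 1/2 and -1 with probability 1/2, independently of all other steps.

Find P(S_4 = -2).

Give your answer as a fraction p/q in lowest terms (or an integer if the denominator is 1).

Answer: 1/4

Derivation:
To reach position -2 after 4 steps: need 1 step of +1 and 3 of -1.
Favorable paths: C(4,1) = 4
Total paths: 2^4 = 16
P = 4/16 = 1/4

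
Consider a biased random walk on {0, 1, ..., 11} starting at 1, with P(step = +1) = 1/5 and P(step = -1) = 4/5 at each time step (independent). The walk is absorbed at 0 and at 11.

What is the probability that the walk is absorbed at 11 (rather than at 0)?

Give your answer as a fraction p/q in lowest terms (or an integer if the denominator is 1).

Answer: 1/1398101

Derivation:
Biased walk: p = 1/5, q = 4/5, r = q/p = 4
Gambler's ruin: P(hit 11 before 0 | start at 1) = (1 - r^a)/(1 - r^N)
r^1 = 4; r^11 = 4194304
P = (1 - 4) / (1 - 4194304) = -3 / -4194303 = 1/1398101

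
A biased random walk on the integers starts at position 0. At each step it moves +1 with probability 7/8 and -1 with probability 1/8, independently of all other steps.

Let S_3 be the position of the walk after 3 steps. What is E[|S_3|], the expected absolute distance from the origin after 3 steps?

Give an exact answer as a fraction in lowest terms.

S_3 takes values m ≡ 1 (mod 2) with |m| ≤ 3; P(S_3=m) = C(3,(3+m)/2) · (7/8)^((3+m)/2) · (1/8)^((3-m)/2).
Distribution: P(S=-3)=1/512, P(S=-1)=21/512, P(S=1)=147/512, P(S=3)=343/512
E[|S_3|] = Σ_m |m|·P(S_3=m) = 75/32

Answer: 75/32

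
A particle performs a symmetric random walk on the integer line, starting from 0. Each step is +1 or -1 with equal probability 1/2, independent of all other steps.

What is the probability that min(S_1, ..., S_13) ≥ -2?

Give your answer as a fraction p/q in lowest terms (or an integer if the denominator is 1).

Let f(t,s) = #length-t paths at position s with S_1..S_t all ≥ -2.
f(t,s) = f(t-1,s-1) + f(t-1,s+1) for s ≥ -2; f(t,s) = 0 for s < -2.
t=0: f(0,0)=1
t=1: f(1,-1)=1 f(1,1)=1
t=2: f(2,-2)=1 f(2,0)=2 f(2,2)=1
t=3: f(3,-1)=3 f(3,1)=3 f(3,3)=1
t=4: f(4,-2)=3 f(4,0)=6 f(4,2)=4 f(4,4)=1
t=5: f(5,-1)=9 f(5,1)=10 f(5,3)=5 f(5,5)=1
t=6: f(6,-2)=9 f(6,0)=19 f(6,2)=15 f(6,4)=6 f(6,6)=1
t=7: f(7,-1)=28 f(7,1)=34 f(7,3)=21 f(7,5)=7 f(7,7)=1
t=8: f(8,-2)=28 f(8,0)=62 f(8,2)=55 f(8,4)=28 f(8,6)=8 f(8,8)=1
t=9: f(9,-1)=90 f(9,1)=117 f(9,3)=83 f(9,5)=36 f(9,7)=9 f(9,9)=1
t=10: f(10,-2)=90 f(10,0)=207 f(10,2)=200 f(10,4)=119 f(10,6)=45 f(10,8)=10 f(10,10)=1
t=11: f(11,-1)=297 f(11,1)=407 f(11,3)=319 f(11,5)=164 f(11,7)=55 f(11,9)=11 f(11,11)=1
t=12: f(12,-2)=297 f(12,0)=704 f(12,2)=726 f(12,4)=483 f(12,6)=219 f(12,8)=66 f(12,10)=12 f(12,12)=1
t=13: f(13,-1)=1001 f(13,1)=1430 f(13,3)=1209 f(13,5)=702 f(13,7)=285 f(13,9)=78 f(13,11)=13 f(13,13)=1
Σ_s f(13,s) = 4719
P = 4719/8192 = 4719/8192

Answer: 4719/8192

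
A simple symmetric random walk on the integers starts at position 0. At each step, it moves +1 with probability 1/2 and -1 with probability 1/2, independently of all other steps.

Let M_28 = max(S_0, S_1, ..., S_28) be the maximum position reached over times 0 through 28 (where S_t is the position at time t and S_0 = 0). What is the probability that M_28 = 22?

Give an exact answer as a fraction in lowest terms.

Let M_28 = max(S_0,...,S_28). Use the reflection principle: for j ≥ 1, #{paths with M_28 ≥ j} = #{S_28 ≥ j} + #{S_28 ≥ j+1}.
By reflection, #{M_28 ≥ 22} = #{S_28 ≥ 22} + #{S_28 ≥ 23} = 3683 + 407 = 4090.
#{M_28 ≥ 23} = #{S_28 ≥ 23} + #{S_28 ≥ 24} = 407 + 407 = 814.
#{M_28 = 22} = 4090 - 814 = 3276.
P(M_28 = 22) = 3276/268435456 = 819/67108864

Answer: 819/67108864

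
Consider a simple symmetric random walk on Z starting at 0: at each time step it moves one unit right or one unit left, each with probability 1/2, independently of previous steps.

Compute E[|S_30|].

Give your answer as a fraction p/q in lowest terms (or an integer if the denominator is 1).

Answer: 145422675/33554432

Derivation:
S_30 takes values m ≡ 0 (mod 2) with |m| ≤ 30; P(S_30=m) = C(30,(30+m)/2)/2^30.
Total paths: 2^30 = 1073741824
Distribution: P(S=-30)=1/1073741824, P(S=-28)=30/1073741824, P(S=-26)=435/1073741824, P(S=-24)=4060/1073741824, P(S=-22)=27405/1073741824, P(S=-20)=142506/1073741824, P(S=-18)=593775/1073741824, P(S=-16)=2035800/1073741824, P(S=-14)=5852925/1073741824, P(S=-12)=14307150/1073741824, P(S=-10)=30045015/1073741824, P(S=-8)=54627300/1073741824, P(S=-6)=86493225/1073741824, P(S=-4)=119759850/1073741824, P(S=-2)=145422675/1073741824, P(S=0)=155117520/1073741824, P(S=2)=145422675/1073741824, P(S=4)=119759850/1073741824, P(S=6)=86493225/1073741824, P(S=8)=54627300/1073741824, P(S=10)=30045015/1073741824, P(S=12)=14307150/1073741824, P(S=14)=5852925/1073741824, P(S=16)=2035800/1073741824, P(S=18)=593775/1073741824, P(S=20)=142506/1073741824, P(S=22)=27405/1073741824, P(S=24)=4060/1073741824, P(S=26)=435/1073741824, P(S=28)=30/1073741824, P(S=30)=1/1073741824
E[|S_30|] = Σ_m |m|·P(S_30=m) = 4653525600/1073741824 = 145422675/33554432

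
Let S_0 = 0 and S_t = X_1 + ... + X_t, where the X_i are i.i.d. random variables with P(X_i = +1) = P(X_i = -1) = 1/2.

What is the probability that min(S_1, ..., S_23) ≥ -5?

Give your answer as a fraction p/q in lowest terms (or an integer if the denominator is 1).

Answer: 1656667/2097152

Derivation:
Let f(t,s) = #length-t paths at position s with S_1..S_t all ≥ -5.
f(t,s) = f(t-1,s-1) + f(t-1,s+1) for s ≥ -5; f(t,s) = 0 for s < -5.
t=0: f(0,0)=1
t=1: f(1,-1)=1 f(1,1)=1
t=2: f(2,-2)=1 f(2,0)=2 f(2,2)=1
t=3: f(3,-3)=1 f(3,-1)=3 f(3,1)=3 f(3,3)=1
t=4: f(4,-4)=1 f(4,-2)=4 f(4,0)=6 f(4,2)=4 f(4,4)=1
t=5: f(5,-5)=1 f(5,-3)=5 f(5,-1)=10 f(5,1)=10 f(5,3)=5 f(5,5)=1
t=6: f(6,-4)=6 f(6,-2)=15 f(6,0)=20 f(6,2)=15 f(6,4)=6 f(6,6)=1
t=7: f(7,-5)=6 f(7,-3)=21 f(7,-1)=35 f(7,1)=35 f(7,3)=21 f(7,5)=7 f(7,7)=1
t=8: f(8,-4)=27 f(8,-2)=56 f(8,0)=70 f(8,2)=56 f(8,4)=28 f(8,6)=8 f(8,8)=1
t=9: f(9,-5)=27 f(9,-3)=83 f(9,-1)=126 f(9,1)=126 f(9,3)=84 f(9,5)=36 f(9,7)=9 f(9,9)=1
t=10: f(10,-4)=110 f(10,-2)=209 f(10,0)=252 f(10,2)=210 f(10,4)=120 f(10,6)=45 f(10,8)=10 f(10,10)=1
t=11: f(11,-5)=110 f(11,-3)=319 f(11,-1)=461 f(11,1)=462 f(11,3)=330 f(11,5)=165 f(11,7)=55 f(11,9)=11 f(11,11)=1
t=12: f(12,-4)=429 f(12,-2)=780 f(12,0)=923 f(12,2)=792 f(12,4)=495 f(12,6)=220 f(12,8)=66 f(12,10)=12 f(12,12)=1
t=13: f(13,-5)=429 f(13,-3)=1209 f(13,-1)=1703 f(13,1)=1715 f(13,3)=1287 f(13,5)=715 f(13,7)=286 f(13,9)=78 f(13,11)=13 f(13,13)=1
t=14: f(14,-4)=1638 f(14,-2)=2912 f(14,0)=3418 f(14,2)=3002 f(14,4)=2002 f(14,6)=1001 f(14,8)=364 f(14,10)=91 f(14,12)=14 f(14,14)=1
t=15: f(15,-5)=1638 f(15,-3)=4550 f(15,-1)=6330 f(15,1)=6420 f(15,3)=5004 f(15,5)=3003 f(15,7)=1365 f(15,9)=455 f(15,11)=105 f(15,13)=15 f(15,15)=1
t=16: f(16,-4)=6188 f(16,-2)=10880 f(16,0)=12750 f(16,2)=11424 f(16,4)=8007 f(16,6)=4368 f(16,8)=1820 f(16,10)=560 f(16,12)=120 f(16,14)=16 f(16,16)=1
t=17: f(17,-5)=6188 f(17,-3)=17068 f(17,-1)=23630 f(17,1)=24174 f(17,3)=19431 f(17,5)=12375 f(17,7)=6188 f(17,9)=2380 f(17,11)=680 f(17,13)=136 f(17,15)=17 f(17,17)=1
t=18: f(18,-4)=23256 f(18,-2)=40698 f(18,0)=47804 f(18,2)=43605 f(18,4)=31806 f(18,6)=18563 f(18,8)=8568 f(18,10)=3060 f(18,12)=816 f(18,14)=153 f(18,16)=18 f(18,18)=1
t=19: f(19,-5)=23256 f(19,-3)=63954 f(19,-1)=88502 f(19,1)=91409 f(19,3)=75411 f(19,5)=50369 f(19,7)=27131 f(19,9)=11628 f(19,11)=3876 f(19,13)=969 f(19,15)=171 f(19,17)=19 f(19,19)=1
t=20: f(20,-4)=87210 f(20,-2)=152456 f(20,0)=179911 f(20,2)=166820 f(20,4)=125780 f(20,6)=77500 f(20,8)=38759 f(20,10)=15504 f(20,12)=4845 f(20,14)=1140 f(20,16)=190 f(20,18)=20 f(20,20)=1
t=21: f(21,-5)=87210 f(21,-3)=239666 f(21,-1)=332367 f(21,1)=346731 f(21,3)=292600 f(21,5)=203280 f(21,7)=116259 f(21,9)=54263 f(21,11)=20349 f(21,13)=5985 f(21,15)=1330 f(21,17)=210 f(21,19)=21 f(21,21)=1
t=22: f(22,-4)=326876 f(22,-2)=572033 f(22,0)=679098 f(22,2)=639331 f(22,4)=495880 f(22,6)=319539 f(22,8)=170522 f(22,10)=74612 f(22,12)=26334 f(22,14)=7315 f(22,16)=1540 f(22,18)=231 f(22,20)=22 f(22,22)=1
t=23: f(23,-5)=326876 f(23,-3)=898909 f(23,-1)=1251131 f(23,1)=1318429 f(23,3)=1135211 f(23,5)=815419 f(23,7)=490061 f(23,9)=245134 f(23,11)=100946 f(23,13)=33649 f(23,15)=8855 f(23,17)=1771 f(23,19)=253 f(23,21)=23 f(23,23)=1
Σ_s f(23,s) = 6626668
P = 6626668/8388608 = 1656667/2097152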